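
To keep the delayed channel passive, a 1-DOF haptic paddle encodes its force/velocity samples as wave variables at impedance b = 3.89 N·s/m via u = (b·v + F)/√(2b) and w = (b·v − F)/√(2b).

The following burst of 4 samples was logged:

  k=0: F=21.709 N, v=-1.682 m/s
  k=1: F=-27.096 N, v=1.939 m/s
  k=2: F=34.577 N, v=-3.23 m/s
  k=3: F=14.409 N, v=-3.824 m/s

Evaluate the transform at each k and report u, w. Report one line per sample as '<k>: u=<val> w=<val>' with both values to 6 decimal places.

k=0: b·v=3.89×(-1.682)=-6.542980; √(2b)=2.789265; u=(-6.542980+21.709)/2.789265=5.437282, w=(-6.542980−21.709)/2.789265=-10.128826
k=1: b·v=3.89×1.939=7.542710; √(2b)=2.789265; u=(7.542710+(-27.096))/2.789265=-7.010194, w=(7.542710−(-27.096))/2.789265=12.418579
k=2: b·v=3.89×(-3.23)=-12.564700; √(2b)=2.789265; u=(-12.564700+34.577)/2.789265=7.891792, w=(-12.564700−34.577)/2.789265=-16.901118
k=3: b·v=3.89×(-3.824)=-14.875360; √(2b)=2.789265; u=(-14.875360+14.409)/2.789265=-0.167198, w=(-14.875360−14.409)/2.789265=-10.498952

0: u=5.437282 w=-10.128826
1: u=-7.010194 w=12.418579
2: u=7.891792 w=-16.901118
3: u=-0.167198 w=-10.498952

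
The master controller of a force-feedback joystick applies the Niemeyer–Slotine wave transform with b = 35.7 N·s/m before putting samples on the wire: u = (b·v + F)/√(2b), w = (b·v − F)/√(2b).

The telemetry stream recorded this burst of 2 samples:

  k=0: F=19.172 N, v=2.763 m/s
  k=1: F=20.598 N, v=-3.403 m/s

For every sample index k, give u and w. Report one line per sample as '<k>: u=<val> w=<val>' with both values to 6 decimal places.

k=0: b·v=35.7×2.763=98.639100; √(2b)=8.449852; u=(98.639100+19.172)/8.449852=13.942386, w=(98.639100−19.172)/8.449852=9.404555
k=1: b·v=35.7×(-3.403)=-121.487100; √(2b)=8.449852; u=(-121.487100+20.598)/8.449852=-11.939747, w=(-121.487100−20.598)/8.449852=-16.815099

0: u=13.942386 w=9.404555
1: u=-11.939747 w=-16.815099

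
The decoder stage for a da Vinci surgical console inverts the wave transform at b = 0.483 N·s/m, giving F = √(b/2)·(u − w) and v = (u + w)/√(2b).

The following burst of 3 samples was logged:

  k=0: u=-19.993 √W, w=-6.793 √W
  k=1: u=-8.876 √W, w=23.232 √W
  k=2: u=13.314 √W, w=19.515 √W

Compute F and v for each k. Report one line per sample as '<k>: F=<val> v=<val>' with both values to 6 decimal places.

0: F=-6.486830 v=-27.253313
1: F=-15.778722 v=14.606457
2: F=-3.047336 v=33.401740

k=0: u−w=-13.200000, u+w=-26.786000; √(b/2)=0.491426, √(2b)=0.982853; F=0.491426×(-13.2)=-6.486830, v=-26.786000/0.982853=-27.253313
k=1: u−w=-32.108000, u+w=14.356000; √(b/2)=0.491426, √(2b)=0.982853; F=0.491426×(-32.108)=-15.778722, v=14.356000/0.982853=14.606457
k=2: u−w=-6.201000, u+w=32.829000; √(b/2)=0.491426, √(2b)=0.982853; F=0.491426×(-6.201)=-3.047336, v=32.829000/0.982853=33.401740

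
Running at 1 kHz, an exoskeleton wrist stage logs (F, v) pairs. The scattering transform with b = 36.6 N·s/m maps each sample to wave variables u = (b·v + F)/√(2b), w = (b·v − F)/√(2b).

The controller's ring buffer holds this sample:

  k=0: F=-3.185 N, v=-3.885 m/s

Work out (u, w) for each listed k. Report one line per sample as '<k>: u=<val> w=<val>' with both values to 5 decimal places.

0: u=-16.99171 w=-16.24718

k=0: b·v=36.6×(-3.885)=-142.19100; √(2b)=8.55570; u=(-142.19100+(-3.185))/8.55570=-16.99171, w=(-142.19100−(-3.185))/8.55570=-16.24718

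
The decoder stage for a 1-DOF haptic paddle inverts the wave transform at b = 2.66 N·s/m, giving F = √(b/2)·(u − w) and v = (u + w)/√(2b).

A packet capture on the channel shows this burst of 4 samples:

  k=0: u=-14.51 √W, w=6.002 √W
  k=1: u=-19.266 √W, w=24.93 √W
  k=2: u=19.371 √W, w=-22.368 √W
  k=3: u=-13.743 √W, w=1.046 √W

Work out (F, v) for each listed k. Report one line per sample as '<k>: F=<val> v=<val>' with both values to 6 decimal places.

k=0: u−w=-20.512000, u+w=-8.508000; √(b/2)=1.153256, √(2b)=2.306513; F=1.153256×(-20.512)=-23.655592, v=-8.508000/2.306513=-3.688686
k=1: u−w=-44.196000, u+w=5.664000; √(b/2)=1.153256, √(2b)=2.306513; F=1.153256×(-44.196)=-50.969314, v=5.664000/2.306513=2.455655
k=2: u−w=41.739000, u+w=-2.997000; √(b/2)=1.153256, √(2b)=2.306513; F=1.153256×41.739=48.135763, v=-2.997000/2.306513=-1.299364
k=3: u−w=-14.789000, u+w=-12.697000; √(b/2)=1.153256, √(2b)=2.306513; F=1.153256×(-14.789)=-17.055507, v=-12.697000/2.306513=-5.504848

0: F=-23.655592 v=-3.688686
1: F=-50.969314 v=2.455655
2: F=48.135763 v=-1.299364
3: F=-17.055507 v=-5.504848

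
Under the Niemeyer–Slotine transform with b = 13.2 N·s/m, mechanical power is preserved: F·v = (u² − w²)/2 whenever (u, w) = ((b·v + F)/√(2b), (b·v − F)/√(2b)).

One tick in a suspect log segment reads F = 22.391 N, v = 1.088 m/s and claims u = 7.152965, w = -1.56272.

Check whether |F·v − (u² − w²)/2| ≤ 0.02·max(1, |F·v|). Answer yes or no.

F·v = 22.391×1.088 = 24.361408 W.
(u² − w²)/2 = (51.164908 − 2.442094)/2 = 24.361407 W.
|Δ| = 0.000001;  2% of max(1, |F·v|) = 0.487228.

yes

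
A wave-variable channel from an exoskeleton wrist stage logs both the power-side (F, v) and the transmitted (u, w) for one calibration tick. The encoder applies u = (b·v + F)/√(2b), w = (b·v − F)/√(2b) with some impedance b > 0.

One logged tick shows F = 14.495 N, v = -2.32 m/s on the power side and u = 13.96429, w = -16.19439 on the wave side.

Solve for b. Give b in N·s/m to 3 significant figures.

u + w = -2.23010;  u + w = √(2b)·v, so √(2b) = -2.23010/(-2.32) = 0.96125.
b = (√(2b))²/2 = 0.92400/2 = 0.46200.
(Check via u − w = 2F/√(2b): u − w = 30.15868, 2F/√(2b) = 30.15865.)

b = 0.462 N·s/m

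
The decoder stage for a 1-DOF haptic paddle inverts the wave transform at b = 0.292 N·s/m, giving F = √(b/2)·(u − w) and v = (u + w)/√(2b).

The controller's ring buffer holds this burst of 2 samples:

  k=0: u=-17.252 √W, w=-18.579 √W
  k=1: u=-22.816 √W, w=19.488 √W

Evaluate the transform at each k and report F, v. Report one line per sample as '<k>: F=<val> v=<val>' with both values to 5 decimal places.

k=0: u−w=1.32700, u+w=-35.83100; √(b/2)=0.38210, √(2b)=0.76420; F=0.38210×1.327=0.50705, v=-35.83100/0.76420=-46.88701
k=1: u−w=-42.30400, u+w=-3.32800; √(b/2)=0.38210, √(2b)=0.76420; F=0.38210×(-42.304)=-16.16434, v=-3.32800/0.76420=-4.35489

0: F=0.50705 v=-46.88701
1: F=-16.16434 v=-4.35489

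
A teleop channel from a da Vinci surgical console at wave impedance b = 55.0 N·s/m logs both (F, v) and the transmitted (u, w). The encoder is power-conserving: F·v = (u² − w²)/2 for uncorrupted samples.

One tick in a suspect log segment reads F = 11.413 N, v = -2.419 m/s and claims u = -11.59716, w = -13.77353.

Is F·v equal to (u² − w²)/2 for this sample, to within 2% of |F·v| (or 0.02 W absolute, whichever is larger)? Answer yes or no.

F·v = 11.413×(-2.419) = -27.60805 W.
(u² − w²)/2 = (134.49412 − 189.71013)/2 = -27.60800 W.
|Δ| = 0.00004;  2% of max(1, |F·v|) = 0.55216.

yes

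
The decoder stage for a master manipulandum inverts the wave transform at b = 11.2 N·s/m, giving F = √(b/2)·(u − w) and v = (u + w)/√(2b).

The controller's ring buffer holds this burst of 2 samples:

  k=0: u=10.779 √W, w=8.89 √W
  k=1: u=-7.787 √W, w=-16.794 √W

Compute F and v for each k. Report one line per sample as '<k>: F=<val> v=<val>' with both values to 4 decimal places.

k=0: u−w=1.8890, u+w=19.6690; √(b/2)=2.3664, √(2b)=4.7329; F=2.3664×1.889=4.4702, v=19.6690/4.7329=4.1558
k=1: u−w=9.0070, u+w=-24.5810; √(b/2)=2.3664, √(2b)=4.7329; F=2.3664×9.007=21.3145, v=-24.5810/4.7329=-5.1937

0: F=4.4702 v=4.1558
1: F=21.3145 v=-5.1937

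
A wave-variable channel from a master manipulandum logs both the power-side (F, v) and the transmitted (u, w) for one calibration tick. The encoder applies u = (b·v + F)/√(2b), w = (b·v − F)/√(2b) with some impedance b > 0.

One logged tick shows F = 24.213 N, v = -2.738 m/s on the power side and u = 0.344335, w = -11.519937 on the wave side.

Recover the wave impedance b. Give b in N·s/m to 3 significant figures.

u + w = -11.175602;  u + w = √(2b)·v, so √(2b) = -11.175602/(-2.738) = 4.081666.
b = (√(2b))²/2 = 16.659999/2 = 8.329999.
(Check via u − w = 2F/√(2b): u − w = 11.864272, 2F/√(2b) = 11.864273.)

b = 8.33 N·s/m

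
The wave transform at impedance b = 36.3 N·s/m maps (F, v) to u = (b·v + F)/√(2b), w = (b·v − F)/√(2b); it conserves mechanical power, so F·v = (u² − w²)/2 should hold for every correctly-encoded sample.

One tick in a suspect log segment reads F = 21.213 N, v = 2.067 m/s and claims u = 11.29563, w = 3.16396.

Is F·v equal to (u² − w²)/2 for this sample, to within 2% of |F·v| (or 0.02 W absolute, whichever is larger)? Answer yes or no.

F·v = 21.213×2.067 = 43.8473 W.
(u² − w²)/2 = (127.5913 − 10.0106)/2 = 58.7903 W.
|Δ| = 14.9430;  2% of max(1, |F·v|) = 0.8769.

no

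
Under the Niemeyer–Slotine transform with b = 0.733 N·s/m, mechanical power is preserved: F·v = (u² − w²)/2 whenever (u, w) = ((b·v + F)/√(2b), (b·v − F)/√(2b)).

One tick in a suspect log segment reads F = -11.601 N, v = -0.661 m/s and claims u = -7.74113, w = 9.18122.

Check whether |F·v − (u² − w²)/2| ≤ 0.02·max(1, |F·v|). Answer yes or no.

F·v = (-11.601)×(-0.661) = 7.66826 W.
(u² − w²)/2 = (59.92509 − 84.29480)/2 = -12.18485 W.
|Δ| = 19.85311;  2% of max(1, |F·v|) = 0.15337.

no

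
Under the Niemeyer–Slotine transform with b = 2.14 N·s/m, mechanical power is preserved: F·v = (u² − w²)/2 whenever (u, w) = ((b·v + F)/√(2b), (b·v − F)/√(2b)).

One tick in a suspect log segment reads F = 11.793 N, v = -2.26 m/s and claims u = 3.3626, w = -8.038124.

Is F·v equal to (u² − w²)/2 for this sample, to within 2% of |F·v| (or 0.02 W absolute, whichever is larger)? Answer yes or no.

yes

F·v = 11.793×(-2.26) = -26.652180 W.
(u² − w²)/2 = (11.307079 − 64.611437)/2 = -26.652179 W.
|Δ| = 0.000001;  2% of max(1, |F·v|) = 0.533044.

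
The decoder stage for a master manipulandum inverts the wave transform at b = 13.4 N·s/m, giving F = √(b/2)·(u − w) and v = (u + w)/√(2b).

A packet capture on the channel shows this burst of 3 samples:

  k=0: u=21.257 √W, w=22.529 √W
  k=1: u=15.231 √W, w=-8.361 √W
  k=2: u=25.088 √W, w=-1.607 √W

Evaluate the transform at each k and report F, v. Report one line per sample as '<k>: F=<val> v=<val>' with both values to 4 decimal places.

k=0: u−w=-1.2720, u+w=43.7860; √(b/2)=2.5884, √(2b)=5.1769; F=2.5884×(-1.272)=-3.2925, v=43.7860/5.1769=8.4580
k=1: u−w=23.5920, u+w=6.8700; √(b/2)=2.5884, √(2b)=5.1769; F=2.5884×23.592=61.0664, v=6.8700/5.1769=1.3271
k=2: u−w=26.6950, u+w=23.4810; √(b/2)=2.5884, √(2b)=5.1769; F=2.5884×26.695=69.0983, v=23.4810/5.1769=4.5358

0: F=-3.2925 v=8.4580
1: F=61.0664 v=1.3271
2: F=69.0983 v=4.5358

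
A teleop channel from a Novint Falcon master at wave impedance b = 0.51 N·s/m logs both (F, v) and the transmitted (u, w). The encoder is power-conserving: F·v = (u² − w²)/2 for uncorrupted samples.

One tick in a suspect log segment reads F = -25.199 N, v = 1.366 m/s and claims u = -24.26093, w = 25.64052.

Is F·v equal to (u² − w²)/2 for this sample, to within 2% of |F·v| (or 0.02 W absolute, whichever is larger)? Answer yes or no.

yes

F·v = (-25.199)×1.366 = -34.42183 W.
(u² − w²)/2 = (588.59272 − 657.43627)/2 = -34.42177 W.
|Δ| = 0.00006;  2% of max(1, |F·v|) = 0.68844.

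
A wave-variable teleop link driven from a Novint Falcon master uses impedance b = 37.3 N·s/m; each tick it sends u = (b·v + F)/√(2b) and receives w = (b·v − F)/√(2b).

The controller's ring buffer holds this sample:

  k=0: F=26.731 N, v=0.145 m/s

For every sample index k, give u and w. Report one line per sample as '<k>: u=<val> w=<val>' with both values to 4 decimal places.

0: u=3.7211 w=-2.4687

k=0: b·v=37.3×0.145=5.4085; √(2b)=8.6371; u=(5.4085+26.731)/8.6371=3.7211, w=(5.4085−26.731)/8.6371=-2.4687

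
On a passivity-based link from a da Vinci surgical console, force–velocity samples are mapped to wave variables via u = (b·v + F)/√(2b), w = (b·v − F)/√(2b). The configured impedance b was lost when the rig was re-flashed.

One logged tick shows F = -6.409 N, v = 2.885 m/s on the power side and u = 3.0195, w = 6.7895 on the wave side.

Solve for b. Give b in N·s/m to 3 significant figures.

u + w = 9.809000;  u + w = √(2b)·v, so √(2b) = 9.809000/2.885 = 3.400000.
b = (√(2b))²/2 = 11.560000/2 = 5.780000.
(Check via u − w = 2F/√(2b): u − w = -3.770000, 2F/√(2b) = -3.770000.)

b = 5.78 N·s/m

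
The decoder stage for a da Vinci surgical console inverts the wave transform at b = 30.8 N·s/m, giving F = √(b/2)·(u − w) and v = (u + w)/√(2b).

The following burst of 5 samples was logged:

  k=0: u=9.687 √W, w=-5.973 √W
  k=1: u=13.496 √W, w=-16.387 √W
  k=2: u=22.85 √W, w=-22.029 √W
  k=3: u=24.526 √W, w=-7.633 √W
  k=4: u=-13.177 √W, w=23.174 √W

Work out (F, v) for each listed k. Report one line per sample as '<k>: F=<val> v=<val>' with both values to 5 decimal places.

k=0: u−w=15.66000, u+w=3.71400; √(b/2)=3.92428, √(2b)=7.84857; F=3.92428×15.66=61.45428, v=3.71400/7.84857=0.47321
k=1: u−w=29.88300, u+w=-2.89100; √(b/2)=3.92428, √(2b)=7.84857; F=3.92428×29.883=117.26936, v=-2.89100/7.84857=-0.36835
k=2: u−w=44.87900, u+w=0.82100; √(b/2)=3.92428, √(2b)=7.84857; F=3.92428×44.879=176.11791, v=0.82100/7.84857=0.10461
k=3: u−w=32.15900, u+w=16.89300; √(b/2)=3.92428, √(2b)=7.84857; F=3.92428×32.159=126.20103, v=16.89300/7.84857=2.15237
k=4: u−w=-36.35100, u+w=9.99700; √(b/2)=3.92428, √(2b)=7.84857; F=3.92428×(-36.351)=-142.65162, v=9.99700/7.84857=1.27374

0: F=61.45428 v=0.47321
1: F=117.26936 v=-0.36835
2: F=176.11791 v=0.10461
3: F=126.20103 v=2.15237
4: F=-142.65162 v=1.27374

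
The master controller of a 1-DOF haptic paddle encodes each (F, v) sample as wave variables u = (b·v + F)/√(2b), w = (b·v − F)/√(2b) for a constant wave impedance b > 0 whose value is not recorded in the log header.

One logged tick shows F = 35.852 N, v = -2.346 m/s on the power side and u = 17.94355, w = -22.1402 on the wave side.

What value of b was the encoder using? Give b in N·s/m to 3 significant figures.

u + w = -4.1967;  u + w = √(2b)·v, so √(2b) = -4.1967/(-2.346) = 1.7889.
b = (√(2b))²/2 = 3.2000/2 = 1.6000.
(Check via u − w = 2F/√(2b): u − w = 40.0837, 2F/√(2b) = 40.0838.)

b = 1.6 N·s/m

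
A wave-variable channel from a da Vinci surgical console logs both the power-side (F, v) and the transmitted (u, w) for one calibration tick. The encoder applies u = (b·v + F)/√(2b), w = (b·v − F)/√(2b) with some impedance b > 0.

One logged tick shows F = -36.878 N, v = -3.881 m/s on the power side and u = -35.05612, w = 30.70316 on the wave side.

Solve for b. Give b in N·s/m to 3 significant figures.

u + w = -4.3530;  u + w = √(2b)·v, so √(2b) = -4.3530/(-3.881) = 1.1216.
b = (√(2b))²/2 = 1.2580/2 = 0.6290.
(Check via u − w = 2F/√(2b): u − w = -65.7593, 2F/√(2b) = -65.7592.)

b = 0.629 N·s/m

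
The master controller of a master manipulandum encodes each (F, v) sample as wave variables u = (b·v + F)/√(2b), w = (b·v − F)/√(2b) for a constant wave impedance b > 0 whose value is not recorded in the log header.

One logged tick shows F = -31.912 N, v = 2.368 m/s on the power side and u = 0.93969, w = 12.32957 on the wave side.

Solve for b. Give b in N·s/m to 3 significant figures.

u + w = 13.2693;  u + w = √(2b)·v, so √(2b) = 13.2693/2.368 = 5.6036.
b = (√(2b))²/2 = 31.4000/2 = 15.7000.
(Check via u − w = 2F/√(2b): u − w = -11.3899, 2F/√(2b) = -11.3899.)

b = 15.7 N·s/m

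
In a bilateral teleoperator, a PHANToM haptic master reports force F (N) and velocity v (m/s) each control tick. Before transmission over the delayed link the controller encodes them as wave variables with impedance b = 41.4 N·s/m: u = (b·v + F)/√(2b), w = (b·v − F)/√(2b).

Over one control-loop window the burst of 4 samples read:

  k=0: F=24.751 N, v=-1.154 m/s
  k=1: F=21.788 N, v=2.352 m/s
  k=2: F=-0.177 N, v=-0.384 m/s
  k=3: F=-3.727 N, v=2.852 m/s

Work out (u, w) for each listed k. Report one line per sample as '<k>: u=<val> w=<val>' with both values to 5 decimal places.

0: u=-2.53033 w=-7.97044
1: u=13.09538 w=8.30652
2: u=-1.76655 w=-1.72764
3: u=12.56623 w=13.38540

k=0: b·v=41.4×(-1.154)=-47.77560; √(2b)=9.09945; u=(-47.77560+24.751)/9.09945=-2.53033, w=(-47.77560−24.751)/9.09945=-7.97044
k=1: b·v=41.4×2.352=97.37280; √(2b)=9.09945; u=(97.37280+21.788)/9.09945=13.09538, w=(97.37280−21.788)/9.09945=8.30652
k=2: b·v=41.4×(-0.384)=-15.89760; √(2b)=9.09945; u=(-15.89760+(-0.177))/9.09945=-1.76655, w=(-15.89760−(-0.177))/9.09945=-1.72764
k=3: b·v=41.4×2.852=118.07280; √(2b)=9.09945; u=(118.07280+(-3.727))/9.09945=12.56623, w=(118.07280−(-3.727))/9.09945=13.38540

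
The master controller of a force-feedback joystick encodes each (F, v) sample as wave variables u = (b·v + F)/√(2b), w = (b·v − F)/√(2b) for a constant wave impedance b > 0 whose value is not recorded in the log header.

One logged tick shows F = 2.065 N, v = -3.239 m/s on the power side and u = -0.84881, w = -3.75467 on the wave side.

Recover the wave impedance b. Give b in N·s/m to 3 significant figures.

b = 1.01 N·s/m

u + w = -4.6035;  u + w = √(2b)·v, so √(2b) = -4.6035/(-3.239) = 1.4213.
b = (√(2b))²/2 = 2.0200/2 = 1.0100.
(Check via u − w = 2F/√(2b): u − w = 2.9059, 2F/√(2b) = 2.9059.)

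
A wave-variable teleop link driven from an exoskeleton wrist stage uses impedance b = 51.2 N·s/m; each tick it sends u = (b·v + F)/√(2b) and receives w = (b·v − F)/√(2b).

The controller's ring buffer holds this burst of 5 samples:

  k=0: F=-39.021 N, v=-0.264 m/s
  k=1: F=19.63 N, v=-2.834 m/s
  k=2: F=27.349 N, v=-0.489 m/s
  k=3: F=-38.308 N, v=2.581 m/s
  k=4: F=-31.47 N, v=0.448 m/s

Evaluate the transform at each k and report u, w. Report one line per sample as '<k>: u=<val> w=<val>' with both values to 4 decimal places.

k=0: b·v=51.2×(-0.264)=-13.5168; √(2b)=10.1193; u=(-13.5168+(-39.021))/10.1193=-5.1918, w=(-13.5168−(-39.021))/10.1193=2.5204
k=1: b·v=51.2×(-2.834)=-145.1008; √(2b)=10.1193; u=(-145.1008+19.63)/10.1193=-12.3992, w=(-145.1008−19.63)/10.1193=-16.2789
k=2: b·v=51.2×(-0.489)=-25.0368; √(2b)=10.1193; u=(-25.0368+27.349)/10.1193=0.2285, w=(-25.0368−27.349)/10.1193=-5.1768
k=3: b·v=51.2×2.581=132.1472; √(2b)=10.1193; u=(132.1472+(-38.308))/10.1193=9.2733, w=(132.1472−(-38.308))/10.1193=16.8446
k=4: b·v=51.2×0.448=22.9376; √(2b)=10.1193; u=(22.9376+(-31.47))/10.1193=-0.8432, w=(22.9376−(-31.47))/10.1193=5.3766

0: u=-5.1918 w=2.5204
1: u=-12.3992 w=-16.2789
2: u=0.2285 w=-5.1768
3: u=9.2733 w=16.8446
4: u=-0.8432 w=5.3766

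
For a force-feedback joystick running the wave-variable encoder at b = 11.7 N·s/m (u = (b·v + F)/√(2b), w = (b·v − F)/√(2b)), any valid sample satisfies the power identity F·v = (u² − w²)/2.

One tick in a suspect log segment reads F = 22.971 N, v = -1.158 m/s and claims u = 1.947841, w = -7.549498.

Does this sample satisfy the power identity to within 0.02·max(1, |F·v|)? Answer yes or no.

F·v = 22.971×(-1.158) = -26.600418 W.
(u² − w²)/2 = (3.794085 − 56.994920)/2 = -26.600418 W.
|Δ| = 0.000000;  2% of max(1, |F·v|) = 0.532008.

yes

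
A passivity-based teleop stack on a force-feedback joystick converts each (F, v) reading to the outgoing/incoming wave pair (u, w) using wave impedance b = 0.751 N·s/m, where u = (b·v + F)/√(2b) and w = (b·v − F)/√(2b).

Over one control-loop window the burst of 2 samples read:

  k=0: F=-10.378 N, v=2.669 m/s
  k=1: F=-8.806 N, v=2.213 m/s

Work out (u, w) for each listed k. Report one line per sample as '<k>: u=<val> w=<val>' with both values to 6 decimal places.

0: u=-6.832447 w=10.103469
1: u=-5.829197 w=8.541364

k=0: b·v=0.751×2.669=2.004419; √(2b)=1.225561; u=(2.004419+(-10.378))/1.225561=-6.832447, w=(2.004419−(-10.378))/1.225561=10.103469
k=1: b·v=0.751×2.213=1.661963; √(2b)=1.225561; u=(1.661963+(-8.806))/1.225561=-5.829197, w=(1.661963−(-8.806))/1.225561=8.541364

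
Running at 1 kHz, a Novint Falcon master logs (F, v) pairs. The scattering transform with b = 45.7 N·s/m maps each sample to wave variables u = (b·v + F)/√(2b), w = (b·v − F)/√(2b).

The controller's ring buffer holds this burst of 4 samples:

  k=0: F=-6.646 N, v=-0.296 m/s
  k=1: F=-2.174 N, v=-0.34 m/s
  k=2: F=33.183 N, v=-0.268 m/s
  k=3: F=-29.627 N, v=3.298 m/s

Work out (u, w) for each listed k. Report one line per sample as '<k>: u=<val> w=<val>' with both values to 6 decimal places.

k=0: b·v=45.7×(-0.296)=-13.527200; √(2b)=9.560335; u=(-13.527200+(-6.646))/9.560335=-2.110093, w=(-13.527200−(-6.646))/9.560335=-0.719766
k=1: b·v=45.7×(-0.34)=-15.538000; √(2b)=9.560335; u=(-15.538000+(-2.174))/9.560335=-1.852655, w=(-15.538000−(-2.174))/9.560335=-1.397859
k=2: b·v=45.7×(-0.268)=-12.247600; √(2b)=9.560335; u=(-12.247600+33.183)/9.560335=2.189819, w=(-12.247600−33.183)/9.560335=-4.751988
k=3: b·v=45.7×3.298=150.718600; √(2b)=9.560335; u=(150.718600+(-29.627))/9.560335=12.666042, w=(150.718600−(-29.627))/9.560335=18.863942

0: u=-2.110093 w=-0.719766
1: u=-1.852655 w=-1.397859
2: u=2.189819 w=-4.751988
3: u=12.666042 w=18.863942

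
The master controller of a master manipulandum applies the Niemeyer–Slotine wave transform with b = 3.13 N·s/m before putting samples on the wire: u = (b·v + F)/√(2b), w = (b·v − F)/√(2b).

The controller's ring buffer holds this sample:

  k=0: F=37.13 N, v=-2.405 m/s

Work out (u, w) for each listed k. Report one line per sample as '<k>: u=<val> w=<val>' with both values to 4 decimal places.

k=0: b·v=3.13×(-2.405)=-7.5276; √(2b)=2.5020; u=(-7.5276+37.13)/2.5020=11.8315, w=(-7.5276−37.13)/2.5020=-17.8488

0: u=11.8315 w=-17.8488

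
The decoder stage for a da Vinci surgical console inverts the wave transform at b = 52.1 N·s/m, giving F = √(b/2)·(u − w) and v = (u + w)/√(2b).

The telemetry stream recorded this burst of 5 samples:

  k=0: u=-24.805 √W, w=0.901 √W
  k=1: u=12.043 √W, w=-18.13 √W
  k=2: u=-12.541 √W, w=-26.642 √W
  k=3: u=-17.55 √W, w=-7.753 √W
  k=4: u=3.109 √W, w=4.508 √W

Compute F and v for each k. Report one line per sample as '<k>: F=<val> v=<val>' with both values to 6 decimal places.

k=0: u−w=-25.706000, u+w=-23.904000; √(b/2)=5.103920, √(2b)=10.207840; F=5.103920×(-25.706)=-131.201369, v=-23.904000/10.207840=-2.341729
k=1: u−w=30.173000, u+w=-6.087000; √(b/2)=5.103920, √(2b)=10.207840; F=5.103920×30.173=154.000580, v=-6.087000/10.207840=-0.596306
k=2: u−w=14.101000, u+w=-39.183000; √(b/2)=5.103920, √(2b)=10.207840; F=5.103920×14.101=71.970377, v=-39.183000/10.207840=-3.838520
k=3: u−w=-9.797000, u+w=-25.303000; √(b/2)=5.103920, √(2b)=10.207840; F=5.103920×(-9.797)=-50.003105, v=-25.303000/10.207840=-2.478781
k=4: u−w=-1.399000, u+w=7.617000; √(b/2)=5.103920, √(2b)=10.207840; F=5.103920×(-1.399)=-7.140384, v=7.617000/10.207840=0.746191

0: F=-131.201369 v=-2.341729
1: F=154.000580 v=-0.596306
2: F=71.970377 v=-3.838520
3: F=-50.003105 v=-2.478781
4: F=-7.140384 v=0.746191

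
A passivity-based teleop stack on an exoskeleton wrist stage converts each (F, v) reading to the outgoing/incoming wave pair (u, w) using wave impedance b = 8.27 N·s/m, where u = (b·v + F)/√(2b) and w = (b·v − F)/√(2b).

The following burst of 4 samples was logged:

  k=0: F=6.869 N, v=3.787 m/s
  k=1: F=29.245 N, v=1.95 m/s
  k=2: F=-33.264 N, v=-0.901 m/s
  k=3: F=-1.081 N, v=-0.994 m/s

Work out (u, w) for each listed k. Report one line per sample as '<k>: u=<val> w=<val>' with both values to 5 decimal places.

0: u=9.38974 w=6.01177
1: u=11.15618 w=-3.22564
2: u=-10.01128 w=6.34697
3: u=-2.28707 w=-1.75547

k=0: b·v=8.27×3.787=31.31849; √(2b)=4.06694; u=(31.31849+6.869)/4.06694=9.38974, w=(31.31849−6.869)/4.06694=6.01177
k=1: b·v=8.27×1.95=16.12650; √(2b)=4.06694; u=(16.12650+29.245)/4.06694=11.15618, w=(16.12650−29.245)/4.06694=-3.22564
k=2: b·v=8.27×(-0.901)=-7.45127; √(2b)=4.06694; u=(-7.45127+(-33.264))/4.06694=-10.01128, w=(-7.45127−(-33.264))/4.06694=6.34697
k=3: b·v=8.27×(-0.994)=-8.22038; √(2b)=4.06694; u=(-8.22038+(-1.081))/4.06694=-2.28707, w=(-8.22038−(-1.081))/4.06694=-1.75547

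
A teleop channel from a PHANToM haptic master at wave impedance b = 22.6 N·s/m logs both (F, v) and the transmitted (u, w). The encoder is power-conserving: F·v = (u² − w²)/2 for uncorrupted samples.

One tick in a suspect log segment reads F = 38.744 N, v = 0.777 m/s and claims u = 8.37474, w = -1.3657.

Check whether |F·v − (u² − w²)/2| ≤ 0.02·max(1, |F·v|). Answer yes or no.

no

F·v = 38.744×0.777 = 30.1041 W.
(u² − w²)/2 = (70.1363 − 1.8651)/2 = 34.1356 W.
|Δ| = 4.0315;  2% of max(1, |F·v|) = 0.6021.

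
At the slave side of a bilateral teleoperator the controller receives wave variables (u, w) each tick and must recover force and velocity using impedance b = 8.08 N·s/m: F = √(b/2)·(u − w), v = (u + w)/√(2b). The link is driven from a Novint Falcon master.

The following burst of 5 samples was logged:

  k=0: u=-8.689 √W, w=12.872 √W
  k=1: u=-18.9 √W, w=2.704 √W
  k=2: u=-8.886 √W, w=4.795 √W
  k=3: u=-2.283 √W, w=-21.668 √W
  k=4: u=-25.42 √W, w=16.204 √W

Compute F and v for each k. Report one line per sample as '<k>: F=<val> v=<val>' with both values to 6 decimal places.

0: F=-43.337074 v=1.040560
1: F=-43.423503 v=-4.028906
2: F=-27.498470 v=-1.017674
3: F=38.963368 v=-5.958034
4: F=-83.663205 v=-2.292566

k=0: u−w=-21.561000, u+w=4.183000; √(b/2)=2.009975, √(2b)=4.019950; F=2.009975×(-21.561)=-43.337074, v=4.183000/4.019950=1.040560
k=1: u−w=-21.604000, u+w=-16.196000; √(b/2)=2.009975, √(2b)=4.019950; F=2.009975×(-21.604)=-43.423503, v=-16.196000/4.019950=-4.028906
k=2: u−w=-13.681000, u+w=-4.091000; √(b/2)=2.009975, √(2b)=4.019950; F=2.009975×(-13.681)=-27.498470, v=-4.091000/4.019950=-1.017674
k=3: u−w=19.385000, u+w=-23.951000; √(b/2)=2.009975, √(2b)=4.019950; F=2.009975×19.385=38.963368, v=-23.951000/4.019950=-5.958034
k=4: u−w=-41.624000, u+w=-9.216000; √(b/2)=2.009975, √(2b)=4.019950; F=2.009975×(-41.624)=-83.663205, v=-9.216000/4.019950=-2.292566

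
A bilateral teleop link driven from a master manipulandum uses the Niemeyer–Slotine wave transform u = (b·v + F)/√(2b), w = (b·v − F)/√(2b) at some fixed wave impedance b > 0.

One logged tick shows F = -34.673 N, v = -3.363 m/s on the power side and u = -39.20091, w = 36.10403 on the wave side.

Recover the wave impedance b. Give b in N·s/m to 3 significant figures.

u + w = -3.0969;  u + w = √(2b)·v, so √(2b) = -3.0969/(-3.363) = 0.9209.
b = (√(2b))²/2 = 0.8480/2 = 0.4240.
(Check via u − w = 2F/√(2b): u − w = -75.3049, 2F/√(2b) = -75.3050.)

b = 0.424 N·s/m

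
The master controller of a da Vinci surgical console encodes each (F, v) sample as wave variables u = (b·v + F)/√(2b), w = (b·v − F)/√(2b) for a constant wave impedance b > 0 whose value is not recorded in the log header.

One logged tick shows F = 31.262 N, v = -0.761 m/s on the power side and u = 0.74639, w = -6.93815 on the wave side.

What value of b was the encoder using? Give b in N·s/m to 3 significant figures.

b = 33.1 N·s/m

u + w = -6.19176;  u + w = √(2b)·v, so √(2b) = -6.19176/(-0.761) = 8.13635.
b = (√(2b))²/2 = 66.20014/2 = 33.10007.
(Check via u − w = 2F/√(2b): u − w = 7.68454, 2F/√(2b) = 7.68453.)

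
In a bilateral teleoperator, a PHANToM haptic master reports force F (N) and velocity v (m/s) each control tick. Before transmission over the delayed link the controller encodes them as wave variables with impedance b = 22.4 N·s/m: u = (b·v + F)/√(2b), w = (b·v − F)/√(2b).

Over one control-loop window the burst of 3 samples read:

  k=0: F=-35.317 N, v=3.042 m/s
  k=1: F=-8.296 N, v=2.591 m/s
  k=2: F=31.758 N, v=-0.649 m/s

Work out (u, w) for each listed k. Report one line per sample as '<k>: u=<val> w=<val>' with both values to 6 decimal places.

0: u=4.903993 w=15.456965
1: u=7.431692 w=9.910597
2: u=2.572789 w=-6.916728

k=0: b·v=22.4×3.042=68.140800; √(2b)=6.693280; u=(68.140800+(-35.317))/6.693280=4.903993, w=(68.140800−(-35.317))/6.693280=15.456965
k=1: b·v=22.4×2.591=58.038400; √(2b)=6.693280; u=(58.038400+(-8.296))/6.693280=7.431692, w=(58.038400−(-8.296))/6.693280=9.910597
k=2: b·v=22.4×(-0.649)=-14.537600; √(2b)=6.693280; u=(-14.537600+31.758)/6.693280=2.572789, w=(-14.537600−31.758)/6.693280=-6.916728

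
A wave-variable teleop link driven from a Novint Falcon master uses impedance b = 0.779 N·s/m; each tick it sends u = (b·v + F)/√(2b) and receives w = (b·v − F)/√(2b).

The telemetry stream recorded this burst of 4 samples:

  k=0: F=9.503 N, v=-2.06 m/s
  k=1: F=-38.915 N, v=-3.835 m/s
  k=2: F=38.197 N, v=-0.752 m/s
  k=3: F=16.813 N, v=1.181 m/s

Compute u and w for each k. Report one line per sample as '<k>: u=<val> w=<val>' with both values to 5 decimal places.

k=0: b·v=0.779×(-2.06)=-1.60474; √(2b)=1.24820; u=(-1.60474+9.503)/1.24820=6.32773, w=(-1.60474−9.503)/1.24820=-8.89902
k=1: b·v=0.779×(-3.835)=-2.98747; √(2b)=1.24820; u=(-2.98747+(-38.915))/1.24820=-33.57035, w=(-2.98747−(-38.915))/1.24820=28.78351
k=2: b·v=0.779×(-0.752)=-0.58581; √(2b)=1.24820; u=(-0.58581+38.197)/1.24820=30.13238, w=(-0.58581−38.197)/1.24820=-31.07102
k=3: b·v=0.779×1.181=0.92000; √(2b)=1.24820; u=(0.92000+16.813)/1.24820=14.20687, w=(0.92000−16.813)/1.24820=-12.73275

0: u=6.32773 w=-8.89902
1: u=-33.57035 w=28.78351
2: u=30.13238 w=-31.07102
3: u=14.20687 w=-12.73275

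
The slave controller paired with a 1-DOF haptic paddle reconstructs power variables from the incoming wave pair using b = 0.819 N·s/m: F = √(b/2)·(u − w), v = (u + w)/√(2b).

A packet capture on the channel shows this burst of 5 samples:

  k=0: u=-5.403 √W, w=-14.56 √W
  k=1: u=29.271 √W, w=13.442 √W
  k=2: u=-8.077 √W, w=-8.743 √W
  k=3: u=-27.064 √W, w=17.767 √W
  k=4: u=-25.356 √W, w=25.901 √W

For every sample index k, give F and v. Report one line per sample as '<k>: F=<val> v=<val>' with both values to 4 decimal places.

k=0: u−w=9.1570, u+w=-19.9630; √(b/2)=0.6399, √(2b)=1.2798; F=0.6399×9.157=5.8598, v=-19.9630/1.2798=-15.5980
k=1: u−w=15.8290, u+w=42.7130; √(b/2)=0.6399, √(2b)=1.2798; F=0.6399×15.829=10.1293, v=42.7130/1.2798=33.3736
k=2: u−w=0.6660, u+w=-16.8200; √(b/2)=0.6399, √(2b)=1.2798; F=0.6399×0.666=0.4262, v=-16.8200/1.2798=-13.1422
k=3: u−w=-44.8310, u+w=-9.2970; √(b/2)=0.6399, √(2b)=1.2798; F=0.6399×(-44.831)=-28.6883, v=-9.2970/1.2798=-7.2642
k=4: u−w=-51.2570, u+w=0.5450; √(b/2)=0.6399, √(2b)=1.2798; F=0.6399×(-51.257)=-32.8005, v=0.5450/1.2798=0.4258

0: F=5.8598 v=-15.5980
1: F=10.1293 v=33.3736
2: F=0.4262 v=-13.1422
3: F=-28.6883 v=-7.2642
4: F=-32.8005 v=0.4258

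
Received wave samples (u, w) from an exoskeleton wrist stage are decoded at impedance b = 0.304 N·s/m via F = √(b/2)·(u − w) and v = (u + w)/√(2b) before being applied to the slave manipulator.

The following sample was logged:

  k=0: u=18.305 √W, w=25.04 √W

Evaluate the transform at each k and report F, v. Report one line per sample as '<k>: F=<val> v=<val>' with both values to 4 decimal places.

k=0: u−w=-6.7350, u+w=43.3450; √(b/2)=0.3899, √(2b)=0.7797; F=0.3899×(-6.735)=-2.6258, v=43.3450/0.7797=55.5888

0: F=-2.6258 v=55.5888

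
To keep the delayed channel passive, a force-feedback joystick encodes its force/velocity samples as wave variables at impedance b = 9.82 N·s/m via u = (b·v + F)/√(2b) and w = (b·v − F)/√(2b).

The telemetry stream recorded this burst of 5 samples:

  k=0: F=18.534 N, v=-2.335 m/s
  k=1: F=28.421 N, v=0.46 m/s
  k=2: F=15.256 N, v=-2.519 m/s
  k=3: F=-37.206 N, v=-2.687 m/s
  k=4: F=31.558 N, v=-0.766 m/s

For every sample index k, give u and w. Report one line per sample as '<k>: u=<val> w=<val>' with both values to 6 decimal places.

k=0: b·v=9.82×(-2.335)=-22.929700; √(2b)=4.431704; u=(-22.929700+18.534)/4.431704=-0.991876, w=(-22.929700−18.534)/4.431704=-9.356153
k=1: b·v=9.82×0.46=4.517200; √(2b)=4.431704; u=(4.517200+28.421)/4.431704=7.432401, w=(4.517200−28.421)/4.431704=-5.393817
k=2: b·v=9.82×(-2.519)=-24.736580; √(2b)=4.431704; u=(-24.736580+15.256)/4.431704=-2.139263, w=(-24.736580−15.256)/4.431704=-9.024199
k=3: b·v=9.82×(-2.687)=-26.386340; √(2b)=4.431704; u=(-26.386340+(-37.206))/4.431704=-14.349411, w=(-26.386340−(-37.206))/4.431704=2.441422
k=4: b·v=9.82×(-0.766)=-7.522120; √(2b)=4.431704; u=(-7.522120+31.558)/4.431704=5.423620, w=(-7.522120−31.558)/4.431704=-8.818306

0: u=-0.991876 w=-9.356153
1: u=7.432401 w=-5.393817
2: u=-2.139263 w=-9.024199
3: u=-14.349411 w=2.441422
4: u=5.423620 w=-8.818306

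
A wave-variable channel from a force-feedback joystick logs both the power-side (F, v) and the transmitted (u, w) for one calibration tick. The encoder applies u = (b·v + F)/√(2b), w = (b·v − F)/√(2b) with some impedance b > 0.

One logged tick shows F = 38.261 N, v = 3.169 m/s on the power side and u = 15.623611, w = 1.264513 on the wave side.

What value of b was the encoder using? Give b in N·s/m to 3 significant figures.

u + w = 16.888124;  u + w = √(2b)·v, so √(2b) = 16.888124/3.169 = 5.329165.
b = (√(2b))²/2 = 28.400000/2 = 14.200000.
(Check via u − w = 2F/√(2b): u − w = 14.359098, 2F/√(2b) = 14.359097.)

b = 14.2 N·s/m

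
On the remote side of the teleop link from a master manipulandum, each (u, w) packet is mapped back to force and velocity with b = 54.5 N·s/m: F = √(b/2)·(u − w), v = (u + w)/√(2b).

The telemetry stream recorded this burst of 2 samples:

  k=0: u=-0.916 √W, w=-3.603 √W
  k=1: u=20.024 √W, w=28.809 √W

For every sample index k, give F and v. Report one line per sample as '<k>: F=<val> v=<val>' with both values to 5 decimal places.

0: F=14.02655 v=-0.43284
1: F=-45.85905 v=4.67735

k=0: u−w=2.68700, u+w=-4.51900; √(b/2)=5.22015, √(2b)=10.44031; F=5.22015×2.687=14.02655, v=-4.51900/10.44031=-0.43284
k=1: u−w=-8.78500, u+w=48.83300; √(b/2)=5.22015, √(2b)=10.44031; F=5.22015×(-8.785)=-45.85905, v=48.83300/10.44031=4.67735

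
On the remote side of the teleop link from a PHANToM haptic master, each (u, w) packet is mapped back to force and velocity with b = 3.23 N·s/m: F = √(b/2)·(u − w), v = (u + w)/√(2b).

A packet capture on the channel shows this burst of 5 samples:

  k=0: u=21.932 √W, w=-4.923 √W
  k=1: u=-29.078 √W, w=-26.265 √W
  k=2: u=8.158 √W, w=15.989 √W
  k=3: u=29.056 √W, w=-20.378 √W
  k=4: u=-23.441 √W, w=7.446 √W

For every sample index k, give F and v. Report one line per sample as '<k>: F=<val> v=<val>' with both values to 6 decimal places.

k=0: u−w=26.855000, u+w=17.009000; √(b/2)=1.270827, √(2b)=2.541653; F=1.270827×26.855=34.128046, v=17.009000/2.541653=6.692102
k=1: u−w=-2.813000, u+w=-55.343000; √(b/2)=1.270827, √(2b)=2.541653; F=1.270827×(-2.813)=-3.574835, v=-55.343000/2.541653=-21.774412
k=2: u−w=-7.831000, u+w=24.147000; √(b/2)=1.270827, √(2b)=2.541653; F=1.270827×(-7.831)=-9.951842, v=24.147000/2.541653=9.500510
k=3: u−w=49.434000, u+w=8.678000; √(b/2)=1.270827, √(2b)=2.541653; F=1.270827×49.434=62.822037, v=8.678000/2.541653=3.414313
k=4: u−w=-30.887000, u+w=-15.995000; √(b/2)=1.270827, √(2b)=2.541653; F=1.270827×(-30.887)=-39.252018, v=-15.995000/2.541653=-6.293149

0: F=34.128046 v=6.692102
1: F=-3.574835 v=-21.774412
2: F=-9.951842 v=9.500510
3: F=62.822037 v=3.414313
4: F=-39.252018 v=-6.293149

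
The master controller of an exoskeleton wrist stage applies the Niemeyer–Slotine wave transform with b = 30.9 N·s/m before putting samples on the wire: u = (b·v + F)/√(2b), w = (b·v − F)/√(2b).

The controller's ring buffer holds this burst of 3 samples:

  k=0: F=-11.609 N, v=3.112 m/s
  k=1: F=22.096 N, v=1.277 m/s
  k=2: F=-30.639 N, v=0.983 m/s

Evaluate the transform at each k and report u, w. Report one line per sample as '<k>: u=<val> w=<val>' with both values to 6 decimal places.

k=0: b·v=30.9×3.112=96.160800; √(2b)=7.861298; u=(96.160800+(-11.609))/7.861298=10.755451, w=(96.160800−(-11.609))/7.861298=13.708907
k=1: b·v=30.9×1.277=39.459300; √(2b)=7.861298; u=(39.459300+22.096)/7.861298=7.830170, w=(39.459300−22.096)/7.861298=2.208707
k=2: b·v=30.9×0.983=30.374700; √(2b)=7.861298; u=(30.374700+(-30.639))/7.861298=-0.033620, w=(30.374700−(-30.639))/7.861298=7.761276

0: u=10.755451 w=13.708907
1: u=7.830170 w=2.208707
2: u=-0.033620 w=7.761276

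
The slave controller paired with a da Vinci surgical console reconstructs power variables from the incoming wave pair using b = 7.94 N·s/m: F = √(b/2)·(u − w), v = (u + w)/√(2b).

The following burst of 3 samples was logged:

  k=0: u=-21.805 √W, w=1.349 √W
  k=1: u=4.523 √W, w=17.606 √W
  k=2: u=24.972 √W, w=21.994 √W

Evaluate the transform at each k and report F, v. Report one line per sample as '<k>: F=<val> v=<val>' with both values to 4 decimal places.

0: F=-46.1340 v=-5.1333
1: F=-26.0677 v=5.5531
2: F=5.9336 v=11.7858

k=0: u−w=-23.1540, u+w=-20.4560; √(b/2)=1.9925, √(2b)=3.9850; F=1.9925×(-23.154)=-46.1340, v=-20.4560/3.9850=-5.1333
k=1: u−w=-13.0830, u+w=22.1290; √(b/2)=1.9925, √(2b)=3.9850; F=1.9925×(-13.083)=-26.0677, v=22.1290/3.9850=5.5531
k=2: u−w=2.9780, u+w=46.9660; √(b/2)=1.9925, √(2b)=3.9850; F=1.9925×2.978=5.9336, v=46.9660/3.9850=11.7858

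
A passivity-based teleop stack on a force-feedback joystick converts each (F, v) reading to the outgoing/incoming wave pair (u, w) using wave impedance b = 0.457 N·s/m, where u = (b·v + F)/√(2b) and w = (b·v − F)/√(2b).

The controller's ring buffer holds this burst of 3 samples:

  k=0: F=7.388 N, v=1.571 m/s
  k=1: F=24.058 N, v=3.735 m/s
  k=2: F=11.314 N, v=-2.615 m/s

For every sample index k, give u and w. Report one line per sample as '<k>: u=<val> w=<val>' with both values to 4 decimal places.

k=0: b·v=0.457×1.571=0.7179; √(2b)=0.9560; u=(0.7179+7.388)/0.9560=8.4787, w=(0.7179−7.388)/0.9560=-6.9768
k=1: b·v=0.457×3.735=1.7069; √(2b)=0.9560; u=(1.7069+24.058)/0.9560=26.9498, w=(1.7069−24.058)/0.9560=-23.3790
k=2: b·v=0.457×(-2.615)=-1.1951; √(2b)=0.9560; u=(-1.1951+11.314)/0.9560=10.5843, w=(-1.1951−11.314)/0.9560=-13.0843

0: u=8.4787 w=-6.9768
1: u=26.9498 w=-23.3790
2: u=10.5843 w=-13.0843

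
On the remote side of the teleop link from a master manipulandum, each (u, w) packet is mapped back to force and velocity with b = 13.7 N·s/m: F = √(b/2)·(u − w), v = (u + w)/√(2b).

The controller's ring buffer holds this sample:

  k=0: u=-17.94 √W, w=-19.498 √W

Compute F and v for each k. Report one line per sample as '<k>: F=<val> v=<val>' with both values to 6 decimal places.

0: F=4.077676 v=-7.152162

k=0: u−w=1.558000, u+w=-37.438000; √(b/2)=2.617250, √(2b)=5.234501; F=2.617250×1.558=4.077676, v=-37.438000/5.234501=-7.152162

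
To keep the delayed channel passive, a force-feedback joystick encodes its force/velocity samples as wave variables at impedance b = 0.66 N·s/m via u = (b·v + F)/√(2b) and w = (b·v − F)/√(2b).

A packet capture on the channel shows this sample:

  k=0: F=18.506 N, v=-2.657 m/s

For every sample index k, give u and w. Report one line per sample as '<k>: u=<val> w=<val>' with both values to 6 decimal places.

k=0: b·v=0.66×(-2.657)=-1.753620; √(2b)=1.148913; u=(-1.753620+18.506)/1.148913=14.581075, w=(-1.753620−18.506)/1.148913=-17.633736

0: u=14.581075 w=-17.633736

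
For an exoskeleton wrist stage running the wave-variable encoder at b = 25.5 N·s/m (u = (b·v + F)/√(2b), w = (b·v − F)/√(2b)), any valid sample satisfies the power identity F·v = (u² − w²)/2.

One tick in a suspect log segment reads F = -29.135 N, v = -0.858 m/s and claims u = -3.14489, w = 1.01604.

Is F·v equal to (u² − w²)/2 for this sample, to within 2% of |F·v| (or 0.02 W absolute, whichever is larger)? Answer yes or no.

F·v = (-29.135)×(-0.858) = 24.99783 W.
(u² − w²)/2 = (9.89033 − 1.03234)/2 = 4.42900 W.
|Δ| = 20.56883;  2% of max(1, |F·v|) = 0.49996.

no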